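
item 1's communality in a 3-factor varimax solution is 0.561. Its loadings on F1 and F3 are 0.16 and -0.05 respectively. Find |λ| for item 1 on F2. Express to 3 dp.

Under orthogonal rotation h² = Σλ², so λ_F2² = h² − (0.0281) = 0.561 − 0.0281 = 0.5329.
|λ| = √0.5329 = 0.7300.

0.730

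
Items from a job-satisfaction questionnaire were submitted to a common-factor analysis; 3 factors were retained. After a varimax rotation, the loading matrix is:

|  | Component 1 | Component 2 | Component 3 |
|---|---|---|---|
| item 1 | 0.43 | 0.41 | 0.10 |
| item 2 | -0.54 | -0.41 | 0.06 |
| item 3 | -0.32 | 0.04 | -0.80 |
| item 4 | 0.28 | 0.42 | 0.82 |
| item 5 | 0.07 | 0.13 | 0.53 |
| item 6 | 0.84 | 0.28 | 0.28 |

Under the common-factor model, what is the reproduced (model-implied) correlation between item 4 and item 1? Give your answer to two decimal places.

0.37

r̂ = Σ λ_i·λ_j across factors = (0.28)(0.43) + (0.42)(0.41) + (0.82)(0.10)
  = +0.1204 +0.1722 +0.0820 = 0.3746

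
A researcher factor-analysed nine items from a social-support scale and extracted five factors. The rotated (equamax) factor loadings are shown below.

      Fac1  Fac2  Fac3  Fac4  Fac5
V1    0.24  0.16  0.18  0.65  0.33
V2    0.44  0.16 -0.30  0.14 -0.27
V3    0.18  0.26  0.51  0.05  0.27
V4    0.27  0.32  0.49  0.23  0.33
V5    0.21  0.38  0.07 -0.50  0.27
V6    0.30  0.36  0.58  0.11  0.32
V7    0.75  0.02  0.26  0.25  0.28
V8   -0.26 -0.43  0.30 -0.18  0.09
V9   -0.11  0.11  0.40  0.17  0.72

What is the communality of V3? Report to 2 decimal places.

0.44

h² = 0.18² + 0.26² + 0.51² + 0.05² + 0.27² = 0.0324 + 0.0676 + 0.2601 + 0.0025 + 0.0729 = 0.4355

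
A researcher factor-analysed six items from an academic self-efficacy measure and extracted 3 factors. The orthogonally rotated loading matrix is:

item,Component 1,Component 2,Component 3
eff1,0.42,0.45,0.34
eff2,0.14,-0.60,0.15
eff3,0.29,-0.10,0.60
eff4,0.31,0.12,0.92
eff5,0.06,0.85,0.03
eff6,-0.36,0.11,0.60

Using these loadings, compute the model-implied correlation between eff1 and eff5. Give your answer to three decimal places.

r̂ = Σ λ_i·λ_j across factors = (0.42)(0.06) + (0.45)(0.85) + (0.34)(0.03)
  = +0.0252 +0.3825 +0.0102 = 0.4179

0.418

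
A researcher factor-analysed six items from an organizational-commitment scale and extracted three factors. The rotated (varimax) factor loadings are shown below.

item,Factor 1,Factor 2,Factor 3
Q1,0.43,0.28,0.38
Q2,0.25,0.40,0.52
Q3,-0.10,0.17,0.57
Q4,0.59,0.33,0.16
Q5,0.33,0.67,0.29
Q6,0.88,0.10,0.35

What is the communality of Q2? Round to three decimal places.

h² = 0.25² + 0.40² + 0.52² = 0.0625 + 0.1600 + 0.2704 = 0.4929

0.493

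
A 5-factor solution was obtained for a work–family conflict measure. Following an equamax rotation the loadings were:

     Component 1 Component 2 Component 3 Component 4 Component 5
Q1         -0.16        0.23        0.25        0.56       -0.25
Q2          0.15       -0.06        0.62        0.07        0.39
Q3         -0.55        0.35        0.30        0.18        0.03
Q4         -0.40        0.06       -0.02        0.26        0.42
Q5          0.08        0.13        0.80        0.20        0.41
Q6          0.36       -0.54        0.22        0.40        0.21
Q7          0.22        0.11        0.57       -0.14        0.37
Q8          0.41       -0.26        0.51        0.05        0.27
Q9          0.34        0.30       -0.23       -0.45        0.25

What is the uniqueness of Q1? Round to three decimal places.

0.483

h² = (-0.16)² + 0.23² + 0.25² + 0.56² + (-0.25)² = 0.0256 + 0.0529 + 0.0625 + 0.3136 + 0.0625 = 0.5171
Uniqueness u² = 1 − h² = 1 − 0.5171 = 0.4829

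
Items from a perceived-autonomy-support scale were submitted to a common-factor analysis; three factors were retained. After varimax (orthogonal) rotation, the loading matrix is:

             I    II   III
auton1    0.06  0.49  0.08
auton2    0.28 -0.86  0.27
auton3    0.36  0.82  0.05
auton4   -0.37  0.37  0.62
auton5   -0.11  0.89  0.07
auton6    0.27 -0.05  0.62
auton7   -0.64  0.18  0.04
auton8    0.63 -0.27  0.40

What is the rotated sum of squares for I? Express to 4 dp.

SS loadings for I = 0.06² + 0.28² + 0.36² + (-0.37)² + (-0.11)² + 0.27² + (-0.64)² + 0.63² = 0.0036 + 0.0784 + 0.1296 + 0.1369 + 0.0121 + 0.0729 + 0.4096 + 0.3969 = 1.2400

1.2400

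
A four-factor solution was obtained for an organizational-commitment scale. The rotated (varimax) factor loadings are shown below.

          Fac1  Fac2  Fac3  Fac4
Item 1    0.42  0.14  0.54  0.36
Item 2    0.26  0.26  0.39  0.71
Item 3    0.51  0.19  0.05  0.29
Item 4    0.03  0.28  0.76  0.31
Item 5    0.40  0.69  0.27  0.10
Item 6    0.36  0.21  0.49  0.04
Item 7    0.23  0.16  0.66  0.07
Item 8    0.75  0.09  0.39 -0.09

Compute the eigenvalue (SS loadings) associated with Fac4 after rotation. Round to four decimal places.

SS loadings for Fac4 = 0.36² + 0.71² + 0.29² + 0.31² + 0.10² + 0.04² + 0.07² + (-0.09)² = 0.1296 + 0.5041 + 0.0841 + 0.0961 + 0.0100 + 0.0016 + 0.0049 + 0.0081 = 0.8385

0.8385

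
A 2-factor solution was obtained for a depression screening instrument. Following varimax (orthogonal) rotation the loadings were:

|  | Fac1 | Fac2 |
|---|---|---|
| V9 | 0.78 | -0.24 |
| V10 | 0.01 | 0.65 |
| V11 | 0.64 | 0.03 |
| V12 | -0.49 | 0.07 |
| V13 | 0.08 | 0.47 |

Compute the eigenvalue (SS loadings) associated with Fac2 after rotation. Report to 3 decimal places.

0.707

SS loadings for Fac2 = (-0.24)² + 0.65² + 0.03² + 0.07² + 0.47² = 0.0576 + 0.4225 + 0.0009 + 0.0049 + 0.2209 = 0.7068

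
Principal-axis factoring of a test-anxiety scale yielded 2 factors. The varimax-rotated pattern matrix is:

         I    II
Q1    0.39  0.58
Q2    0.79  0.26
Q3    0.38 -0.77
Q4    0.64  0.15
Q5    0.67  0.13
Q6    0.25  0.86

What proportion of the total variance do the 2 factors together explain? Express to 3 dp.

Communalities: 0.4885, 0.6917, 0.7373, 0.4321, 0.4658, 0.8021; Σh² = 3.6175.
Total variance with 6 standardized items is 6, so the solution explains 3.6175/6 = 0.6029.

0.603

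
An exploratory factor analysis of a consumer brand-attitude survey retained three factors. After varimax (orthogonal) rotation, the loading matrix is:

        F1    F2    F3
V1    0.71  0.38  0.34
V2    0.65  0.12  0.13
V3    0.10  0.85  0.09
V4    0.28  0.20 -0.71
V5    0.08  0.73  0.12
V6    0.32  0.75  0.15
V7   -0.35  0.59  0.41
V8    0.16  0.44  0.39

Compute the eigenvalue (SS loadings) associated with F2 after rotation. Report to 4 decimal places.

SS loadings for F2 = 0.38² + 0.12² + 0.85² + 0.20² + 0.73² + 0.75² + 0.59² + 0.44² = 0.1444 + 0.0144 + 0.7225 + 0.0400 + 0.5329 + 0.5625 + 0.3481 + 0.1936 = 2.5584

2.5584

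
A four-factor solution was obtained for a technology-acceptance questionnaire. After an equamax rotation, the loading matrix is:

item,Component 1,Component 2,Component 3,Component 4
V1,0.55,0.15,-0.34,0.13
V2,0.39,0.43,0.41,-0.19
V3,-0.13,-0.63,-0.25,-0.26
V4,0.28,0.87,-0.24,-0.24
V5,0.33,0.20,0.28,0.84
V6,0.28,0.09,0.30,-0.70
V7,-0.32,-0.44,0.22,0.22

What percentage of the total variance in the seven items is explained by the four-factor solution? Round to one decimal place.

SS loadings by factor: 0.8396, 1.6029, 0.6206, 1.4222; total = 4.4853.
Total variance with 7 standardized items is 7, so the solution explains 4.4853/7 = 0.6408 = 64.08%.

64.1%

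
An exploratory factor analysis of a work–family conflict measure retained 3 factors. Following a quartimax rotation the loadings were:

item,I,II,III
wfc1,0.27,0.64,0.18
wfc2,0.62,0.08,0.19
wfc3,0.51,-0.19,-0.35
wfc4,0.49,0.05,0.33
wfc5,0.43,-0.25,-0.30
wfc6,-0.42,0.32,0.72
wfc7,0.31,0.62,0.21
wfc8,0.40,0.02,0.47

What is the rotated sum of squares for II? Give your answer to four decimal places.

SS loadings for II = 0.64² + 0.08² + (-0.19)² + 0.05² + (-0.25)² + 0.32² + 0.62² + 0.02² = 0.4096 + 0.0064 + 0.0361 + 0.0025 + 0.0625 + 0.1024 + 0.3844 + 0.0004 = 1.0043

1.0043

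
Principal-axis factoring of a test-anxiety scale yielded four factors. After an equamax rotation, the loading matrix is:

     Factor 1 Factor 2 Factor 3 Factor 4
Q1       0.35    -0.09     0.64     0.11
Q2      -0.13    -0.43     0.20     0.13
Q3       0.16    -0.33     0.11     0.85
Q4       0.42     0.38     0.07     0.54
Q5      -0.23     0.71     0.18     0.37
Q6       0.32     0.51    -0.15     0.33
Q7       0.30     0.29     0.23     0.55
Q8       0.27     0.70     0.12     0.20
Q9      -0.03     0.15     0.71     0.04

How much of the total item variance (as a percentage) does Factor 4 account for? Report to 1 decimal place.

18.1%

SS loadings for Factor 4 = 0.11² + 0.13² + 0.85² + 0.54² + 0.37² + 0.33² + 0.55² + 0.20² + 0.04² = 1.6330
With 9 standardized items, total variance = 9. Proportion = 1.6330/9 = 0.1814 → 18.14%.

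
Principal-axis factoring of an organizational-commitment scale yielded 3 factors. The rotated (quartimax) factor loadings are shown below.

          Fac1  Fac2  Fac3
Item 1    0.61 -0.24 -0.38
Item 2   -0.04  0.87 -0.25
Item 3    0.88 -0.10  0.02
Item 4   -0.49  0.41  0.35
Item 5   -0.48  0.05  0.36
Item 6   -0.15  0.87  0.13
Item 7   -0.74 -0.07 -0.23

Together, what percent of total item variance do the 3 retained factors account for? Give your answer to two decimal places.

63.93%

SS loadings by factor: 2.1887, 1.7569, 0.5292; total = 4.4748.
Total variance with 7 standardized items is 7, so the solution explains 4.4748/7 = 0.6393 = 63.93%.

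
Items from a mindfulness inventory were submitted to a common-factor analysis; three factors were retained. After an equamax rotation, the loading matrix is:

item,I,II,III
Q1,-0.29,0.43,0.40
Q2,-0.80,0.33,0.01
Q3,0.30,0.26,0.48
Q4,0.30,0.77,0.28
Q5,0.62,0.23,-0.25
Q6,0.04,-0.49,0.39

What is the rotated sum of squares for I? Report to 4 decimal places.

SS loadings for I = (-0.29)² + (-0.80)² + 0.30² + 0.30² + 0.62² + 0.04² = 0.0841 + 0.6400 + 0.0900 + 0.0900 + 0.3844 + 0.0016 = 1.2901

1.2901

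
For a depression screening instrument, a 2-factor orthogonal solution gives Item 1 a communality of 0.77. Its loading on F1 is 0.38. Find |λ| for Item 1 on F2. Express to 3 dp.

Under orthogonal rotation h² = Σλ², so λ_F2² = h² − (0.1444) = 0.77 − 0.1444 = 0.6256.
|λ| = √0.6256 = 0.7909.

0.791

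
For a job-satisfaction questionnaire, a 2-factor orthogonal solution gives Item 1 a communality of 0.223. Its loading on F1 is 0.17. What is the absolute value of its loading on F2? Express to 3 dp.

0.441

Under orthogonal rotation h² = Σλ², so λ_F2² = h² − (0.0289) = 0.223 − 0.0289 = 0.1941.
|λ| = √0.1941 = 0.4406.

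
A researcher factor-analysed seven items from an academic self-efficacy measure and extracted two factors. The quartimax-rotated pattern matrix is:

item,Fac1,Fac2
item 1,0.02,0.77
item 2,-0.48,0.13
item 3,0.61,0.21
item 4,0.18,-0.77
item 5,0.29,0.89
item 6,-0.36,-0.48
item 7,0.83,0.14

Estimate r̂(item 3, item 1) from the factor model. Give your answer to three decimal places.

0.174

r̂ = Σ λ_i·λ_j across factors = (0.61)(0.02) + (0.21)(0.77)
  = +0.0122 +0.1617 = 0.1739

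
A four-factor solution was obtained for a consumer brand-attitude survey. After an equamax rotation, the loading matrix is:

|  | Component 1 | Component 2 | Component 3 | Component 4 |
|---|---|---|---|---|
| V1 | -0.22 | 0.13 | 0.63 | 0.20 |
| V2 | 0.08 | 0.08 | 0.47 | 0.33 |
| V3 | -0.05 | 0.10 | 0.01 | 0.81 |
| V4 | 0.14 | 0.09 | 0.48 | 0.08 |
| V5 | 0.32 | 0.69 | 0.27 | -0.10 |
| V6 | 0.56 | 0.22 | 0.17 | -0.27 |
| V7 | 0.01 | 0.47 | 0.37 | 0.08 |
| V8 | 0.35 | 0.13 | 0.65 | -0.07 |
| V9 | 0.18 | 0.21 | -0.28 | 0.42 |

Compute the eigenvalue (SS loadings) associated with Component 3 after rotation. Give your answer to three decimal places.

1.588

SS loadings for Component 3 = 0.63² + 0.47² + 0.01² + 0.48² + 0.27² + 0.17² + 0.37² + 0.65² + (-0.28)² = 0.3969 + 0.2209 + 0.0001 + 0.2304 + 0.0729 + 0.0289 + 0.1369 + 0.4225 + 0.0784 = 1.5879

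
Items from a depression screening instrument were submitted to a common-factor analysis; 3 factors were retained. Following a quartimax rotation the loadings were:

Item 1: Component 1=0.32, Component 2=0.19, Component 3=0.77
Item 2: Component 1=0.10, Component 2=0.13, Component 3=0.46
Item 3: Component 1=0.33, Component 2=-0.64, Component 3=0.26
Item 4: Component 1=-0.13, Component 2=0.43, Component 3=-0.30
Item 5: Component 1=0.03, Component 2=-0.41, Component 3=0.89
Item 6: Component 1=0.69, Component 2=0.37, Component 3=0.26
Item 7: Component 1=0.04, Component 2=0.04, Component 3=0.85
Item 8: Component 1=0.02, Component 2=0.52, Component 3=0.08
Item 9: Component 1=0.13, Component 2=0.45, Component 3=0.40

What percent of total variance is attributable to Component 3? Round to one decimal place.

SS loadings for Component 3 = 0.77² + 0.46² + 0.26² + (-0.30)² + 0.89² + 0.26² + 0.85² + 0.08² + 0.40² = 2.7107
With 9 standardized items, total variance = 9. Proportion = 2.7107/9 = 0.3012 → 30.12%.

30.1%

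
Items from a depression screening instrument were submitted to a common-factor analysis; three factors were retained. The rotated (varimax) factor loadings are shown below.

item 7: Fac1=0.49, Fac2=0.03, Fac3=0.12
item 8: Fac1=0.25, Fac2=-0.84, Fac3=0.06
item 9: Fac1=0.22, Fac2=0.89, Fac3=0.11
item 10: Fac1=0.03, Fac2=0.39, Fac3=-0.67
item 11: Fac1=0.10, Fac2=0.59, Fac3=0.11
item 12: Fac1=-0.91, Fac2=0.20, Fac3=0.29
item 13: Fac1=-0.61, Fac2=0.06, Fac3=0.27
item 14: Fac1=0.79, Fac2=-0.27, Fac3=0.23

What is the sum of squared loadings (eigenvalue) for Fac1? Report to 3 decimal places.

2.186

SS loadings for Fac1 = 0.49² + 0.25² + 0.22² + 0.03² + 0.10² + (-0.91)² + (-0.61)² + 0.79² = 0.2401 + 0.0625 + 0.0484 + 0.0009 + 0.0100 + 0.8281 + 0.3721 + 0.6241 = 2.1862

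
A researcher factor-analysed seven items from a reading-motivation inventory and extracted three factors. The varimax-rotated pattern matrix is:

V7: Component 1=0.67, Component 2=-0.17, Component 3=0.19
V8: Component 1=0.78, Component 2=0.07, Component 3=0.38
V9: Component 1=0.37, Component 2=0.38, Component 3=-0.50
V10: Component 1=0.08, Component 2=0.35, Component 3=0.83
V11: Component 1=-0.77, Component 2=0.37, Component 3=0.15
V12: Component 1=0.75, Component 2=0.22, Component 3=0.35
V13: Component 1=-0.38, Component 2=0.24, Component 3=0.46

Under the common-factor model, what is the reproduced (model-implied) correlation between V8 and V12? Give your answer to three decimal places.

r̂ = Σ λ_i·λ_j across factors = (0.78)(0.75) + (0.07)(0.22) + (0.38)(0.35)
  = +0.5850 +0.0154 +0.1330 = 0.7334

0.733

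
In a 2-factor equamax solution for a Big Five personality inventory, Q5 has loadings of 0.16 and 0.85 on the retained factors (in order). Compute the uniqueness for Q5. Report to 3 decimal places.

h² = 0.16² + 0.85² = 0.0256 + 0.7225 = 0.7481
Uniqueness u² = 1 − h² = 1 − 0.7481 = 0.2519

0.252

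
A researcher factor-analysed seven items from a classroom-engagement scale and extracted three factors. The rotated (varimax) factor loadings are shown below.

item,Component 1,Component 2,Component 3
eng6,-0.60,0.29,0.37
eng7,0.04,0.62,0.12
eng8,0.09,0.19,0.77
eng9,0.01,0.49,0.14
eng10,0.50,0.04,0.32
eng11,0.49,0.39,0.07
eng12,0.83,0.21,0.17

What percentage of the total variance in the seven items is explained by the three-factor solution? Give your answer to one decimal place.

48.4%

Communalities: 0.5810, 0.4004, 0.6371, 0.2598, 0.3540, 0.3971, 0.7619; Σh² = 3.3913.
Total variance with 7 standardized items is 7, so the solution explains 3.3913/7 = 0.4845 = 48.45%.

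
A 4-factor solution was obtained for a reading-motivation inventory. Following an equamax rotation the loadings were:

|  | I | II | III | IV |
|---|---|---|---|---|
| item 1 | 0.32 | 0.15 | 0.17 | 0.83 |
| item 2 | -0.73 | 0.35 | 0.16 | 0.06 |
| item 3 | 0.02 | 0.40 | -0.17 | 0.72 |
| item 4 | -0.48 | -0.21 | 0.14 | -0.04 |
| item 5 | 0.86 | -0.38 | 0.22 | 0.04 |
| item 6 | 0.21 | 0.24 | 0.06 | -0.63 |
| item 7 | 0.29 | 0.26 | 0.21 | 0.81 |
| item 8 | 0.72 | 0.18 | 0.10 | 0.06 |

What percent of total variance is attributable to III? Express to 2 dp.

SS loadings for III = 0.17² + 0.16² + (-0.17)² + 0.14² + 0.22² + 0.06² + 0.21² + 0.10² = 0.2091
With 8 standardized items, total variance = 8. Proportion = 0.2091/8 = 0.0261 → 2.61%.

2.61%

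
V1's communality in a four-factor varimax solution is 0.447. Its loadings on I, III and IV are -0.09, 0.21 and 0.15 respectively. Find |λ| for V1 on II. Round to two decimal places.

0.61

Under orthogonal rotation h² = Σλ², so λ_II² = h² − (0.0747) = 0.447 − 0.0747 = 0.3723.
|λ| = √0.3723 = 0.6102.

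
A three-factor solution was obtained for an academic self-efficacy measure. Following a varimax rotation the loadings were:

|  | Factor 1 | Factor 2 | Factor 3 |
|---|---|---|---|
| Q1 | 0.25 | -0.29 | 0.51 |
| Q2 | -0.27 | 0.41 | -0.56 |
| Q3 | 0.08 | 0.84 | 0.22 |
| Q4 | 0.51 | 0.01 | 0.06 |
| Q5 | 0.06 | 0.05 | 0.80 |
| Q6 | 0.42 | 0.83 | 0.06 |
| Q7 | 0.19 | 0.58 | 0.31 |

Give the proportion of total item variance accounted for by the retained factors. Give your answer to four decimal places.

0.5670

SS loadings by factor: 0.6180, 1.9857, 1.3654; total = 3.9691.
Total variance with 7 standardized items is 7, so the solution explains 3.9691/7 = 0.5670.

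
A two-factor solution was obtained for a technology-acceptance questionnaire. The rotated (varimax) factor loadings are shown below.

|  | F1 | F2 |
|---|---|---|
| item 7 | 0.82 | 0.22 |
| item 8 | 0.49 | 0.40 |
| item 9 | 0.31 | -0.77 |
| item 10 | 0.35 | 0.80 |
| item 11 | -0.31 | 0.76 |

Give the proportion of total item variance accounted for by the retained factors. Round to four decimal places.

Communalities: 0.7208, 0.4001, 0.6890, 0.7625, 0.6737; Σh² = 3.2461.
Total variance with 5 standardized items is 5, so the solution explains 3.2461/5 = 0.6492.

0.6492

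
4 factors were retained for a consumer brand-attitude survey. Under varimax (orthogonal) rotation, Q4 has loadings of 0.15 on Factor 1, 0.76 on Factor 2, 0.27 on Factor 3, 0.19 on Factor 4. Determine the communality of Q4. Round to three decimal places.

h² = 0.15² + 0.76² + 0.27² + 0.19² = 0.0225 + 0.5776 + 0.0729 + 0.0361 = 0.7091

0.709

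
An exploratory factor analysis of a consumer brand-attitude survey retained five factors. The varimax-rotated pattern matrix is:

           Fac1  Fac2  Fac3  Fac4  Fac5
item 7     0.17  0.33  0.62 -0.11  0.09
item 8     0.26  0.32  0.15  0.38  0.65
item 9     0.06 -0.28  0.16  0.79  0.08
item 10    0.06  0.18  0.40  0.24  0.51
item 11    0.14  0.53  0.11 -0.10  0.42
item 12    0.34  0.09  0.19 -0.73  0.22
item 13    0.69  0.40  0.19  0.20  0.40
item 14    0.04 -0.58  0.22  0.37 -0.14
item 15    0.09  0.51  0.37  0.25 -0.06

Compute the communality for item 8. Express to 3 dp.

h² = 0.26² + 0.32² + 0.15² + 0.38² + 0.65² = 0.0676 + 0.1024 + 0.0225 + 0.1444 + 0.4225 = 0.7594

0.759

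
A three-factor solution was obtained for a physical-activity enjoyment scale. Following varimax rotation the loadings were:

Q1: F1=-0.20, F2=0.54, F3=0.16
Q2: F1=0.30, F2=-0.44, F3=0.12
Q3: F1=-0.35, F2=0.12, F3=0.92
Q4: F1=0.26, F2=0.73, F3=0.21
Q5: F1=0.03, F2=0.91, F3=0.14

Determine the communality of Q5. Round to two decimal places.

h² = 0.03² + 0.91² + 0.14² = 0.0009 + 0.8281 + 0.0196 = 0.8486

0.85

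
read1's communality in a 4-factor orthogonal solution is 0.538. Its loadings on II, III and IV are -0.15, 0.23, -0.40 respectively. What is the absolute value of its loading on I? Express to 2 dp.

Under orthogonal rotation h² = Σλ², so λ_I² = h² − (0.2354) = 0.538 − 0.2354 = 0.3026.
|λ| = √0.3026 = 0.5501.

0.55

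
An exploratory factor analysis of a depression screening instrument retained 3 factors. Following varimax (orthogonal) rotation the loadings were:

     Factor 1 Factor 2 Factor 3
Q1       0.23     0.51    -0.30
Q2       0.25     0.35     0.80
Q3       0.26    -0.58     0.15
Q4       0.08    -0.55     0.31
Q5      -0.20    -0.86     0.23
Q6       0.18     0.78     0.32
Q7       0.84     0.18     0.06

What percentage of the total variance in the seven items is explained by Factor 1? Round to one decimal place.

SS loadings for Factor 1 = 0.23² + 0.25² + 0.26² + 0.08² + (-0.20)² + 0.18² + 0.84² = 0.9674
With 7 standardized items, total variance = 7. Proportion = 0.9674/7 = 0.1382 → 13.82%.

13.8%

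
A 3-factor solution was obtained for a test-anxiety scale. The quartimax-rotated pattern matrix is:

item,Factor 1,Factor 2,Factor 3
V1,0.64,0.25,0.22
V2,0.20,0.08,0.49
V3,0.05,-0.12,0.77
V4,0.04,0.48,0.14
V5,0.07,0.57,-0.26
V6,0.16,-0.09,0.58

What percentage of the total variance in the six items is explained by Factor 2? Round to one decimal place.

10.8%

SS loadings for Factor 2 = 0.25² + 0.08² + (-0.12)² + 0.48² + 0.57² + (-0.09)² = 0.6467
With 6 standardized items, total variance = 6. Proportion = 0.6467/6 = 0.1078 → 10.78%.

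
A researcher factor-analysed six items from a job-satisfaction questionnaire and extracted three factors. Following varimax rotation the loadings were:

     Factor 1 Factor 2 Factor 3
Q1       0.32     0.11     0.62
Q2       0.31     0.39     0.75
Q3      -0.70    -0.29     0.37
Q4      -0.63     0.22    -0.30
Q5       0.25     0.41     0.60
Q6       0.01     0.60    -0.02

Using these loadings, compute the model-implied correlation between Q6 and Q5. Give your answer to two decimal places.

r̂ = Σ λ_i·λ_j across factors = (0.01)(0.25) + (0.60)(0.41) + (-0.02)(0.60)
  = +0.0025 +0.2460 -0.0120 = 0.2365

0.24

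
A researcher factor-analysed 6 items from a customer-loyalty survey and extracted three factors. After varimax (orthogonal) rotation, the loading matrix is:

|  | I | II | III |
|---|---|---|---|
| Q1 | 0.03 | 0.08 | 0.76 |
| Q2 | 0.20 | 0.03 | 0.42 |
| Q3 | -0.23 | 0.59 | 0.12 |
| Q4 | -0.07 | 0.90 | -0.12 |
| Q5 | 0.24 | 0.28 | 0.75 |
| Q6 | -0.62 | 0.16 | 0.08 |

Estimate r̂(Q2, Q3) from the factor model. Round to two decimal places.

r̂ = Σ λ_i·λ_j across factors = (0.20)(-0.23) + (0.03)(0.59) + (0.42)(0.12)
  = -0.0460 +0.0177 +0.0504 = 0.0221

0.02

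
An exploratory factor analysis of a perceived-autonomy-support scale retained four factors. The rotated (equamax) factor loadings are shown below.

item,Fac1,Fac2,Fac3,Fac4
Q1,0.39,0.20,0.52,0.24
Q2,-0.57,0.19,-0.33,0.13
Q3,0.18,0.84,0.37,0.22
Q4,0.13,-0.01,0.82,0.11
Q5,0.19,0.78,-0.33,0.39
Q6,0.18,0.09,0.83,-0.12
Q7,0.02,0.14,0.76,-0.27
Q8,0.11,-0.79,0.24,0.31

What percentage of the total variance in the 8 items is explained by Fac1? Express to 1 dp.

7.6%

SS loadings for Fac1 = 0.39² + (-0.57)² + 0.18² + 0.13² + 0.19² + 0.18² + 0.02² + 0.11² = 0.6073
With 8 standardized items, total variance = 8. Proportion = 0.6073/8 = 0.0759 → 7.59%.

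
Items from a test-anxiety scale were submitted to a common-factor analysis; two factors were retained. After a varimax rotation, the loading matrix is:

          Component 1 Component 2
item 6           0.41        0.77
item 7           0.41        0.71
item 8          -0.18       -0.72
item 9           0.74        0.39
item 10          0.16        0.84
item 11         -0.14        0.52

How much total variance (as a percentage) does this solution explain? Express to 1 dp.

SS loadings by factor: 0.9614, 2.7435; total = 3.7049.
Total variance with 6 standardized items is 6, so the solution explains 3.7049/6 = 0.6175 = 61.75%.

61.7%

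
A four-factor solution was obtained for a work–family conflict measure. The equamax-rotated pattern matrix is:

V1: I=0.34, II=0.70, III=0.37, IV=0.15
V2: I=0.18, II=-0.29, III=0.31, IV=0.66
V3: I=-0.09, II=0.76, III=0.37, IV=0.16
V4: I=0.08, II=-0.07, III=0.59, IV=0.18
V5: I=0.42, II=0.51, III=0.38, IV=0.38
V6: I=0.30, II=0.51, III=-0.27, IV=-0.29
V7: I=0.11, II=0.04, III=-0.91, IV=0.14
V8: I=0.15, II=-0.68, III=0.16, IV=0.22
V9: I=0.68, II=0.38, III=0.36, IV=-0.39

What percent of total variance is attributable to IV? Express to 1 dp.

SS loadings for IV = 0.15² + 0.66² + 0.16² + 0.18² + 0.38² + (-0.29)² + 0.14² + 0.22² + (-0.39)² = 0.9647
With 9 standardized items, total variance = 9. Proportion = 0.9647/9 = 0.1072 → 10.72%.

10.7%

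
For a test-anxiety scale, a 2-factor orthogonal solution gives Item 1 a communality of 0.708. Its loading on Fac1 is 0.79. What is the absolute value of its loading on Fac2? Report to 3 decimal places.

0.290

Under orthogonal rotation h² = Σλ², so λ_Fac2² = h² − (0.6241) = 0.708 − 0.6241 = 0.0839.
|λ| = √0.0839 = 0.2897.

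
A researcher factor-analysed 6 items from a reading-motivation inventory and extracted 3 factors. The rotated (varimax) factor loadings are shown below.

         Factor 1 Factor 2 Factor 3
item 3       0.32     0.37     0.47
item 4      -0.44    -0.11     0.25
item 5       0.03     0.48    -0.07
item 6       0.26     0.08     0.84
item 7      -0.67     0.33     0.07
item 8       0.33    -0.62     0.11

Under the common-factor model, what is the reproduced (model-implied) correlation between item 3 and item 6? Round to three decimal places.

0.508

r̂ = Σ λ_i·λ_j across factors = (0.32)(0.26) + (0.37)(0.08) + (0.47)(0.84)
  = +0.0832 +0.0296 +0.3948 = 0.5076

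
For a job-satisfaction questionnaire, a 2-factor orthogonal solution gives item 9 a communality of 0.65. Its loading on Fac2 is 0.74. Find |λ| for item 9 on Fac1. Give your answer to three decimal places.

Under orthogonal rotation h² = Σλ², so λ_Fac1² = h² − (0.5476) = 0.65 − 0.5476 = 0.1024.
|λ| = √0.1024 = 0.3200.

0.320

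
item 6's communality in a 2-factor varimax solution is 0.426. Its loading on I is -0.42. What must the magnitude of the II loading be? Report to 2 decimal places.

0.50

Under orthogonal rotation h² = Σλ², so λ_II² = h² − (0.1764) = 0.426 − 0.1764 = 0.2496.
|λ| = √0.2496 = 0.4996.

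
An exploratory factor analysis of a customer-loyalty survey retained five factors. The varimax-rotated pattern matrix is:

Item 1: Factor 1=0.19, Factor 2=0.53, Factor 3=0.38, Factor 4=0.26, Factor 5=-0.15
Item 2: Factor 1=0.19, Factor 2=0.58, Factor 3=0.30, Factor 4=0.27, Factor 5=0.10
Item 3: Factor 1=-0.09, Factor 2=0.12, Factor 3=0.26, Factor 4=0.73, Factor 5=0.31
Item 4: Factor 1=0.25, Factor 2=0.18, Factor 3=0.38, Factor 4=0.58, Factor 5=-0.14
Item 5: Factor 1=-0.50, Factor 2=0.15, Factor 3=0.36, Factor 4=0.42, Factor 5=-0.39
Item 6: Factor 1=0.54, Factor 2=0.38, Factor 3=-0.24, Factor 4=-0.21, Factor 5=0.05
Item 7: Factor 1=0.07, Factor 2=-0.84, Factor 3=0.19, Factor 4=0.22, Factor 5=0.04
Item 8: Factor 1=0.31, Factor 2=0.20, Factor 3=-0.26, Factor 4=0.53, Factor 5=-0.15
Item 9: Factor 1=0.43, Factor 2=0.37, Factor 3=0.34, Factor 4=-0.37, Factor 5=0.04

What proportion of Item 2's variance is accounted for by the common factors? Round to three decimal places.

h² = 0.19² + 0.58² + 0.30² + 0.27² + 0.10² = 0.0361 + 0.3364 + 0.0900 + 0.0729 + 0.0100 = 0.5454

0.545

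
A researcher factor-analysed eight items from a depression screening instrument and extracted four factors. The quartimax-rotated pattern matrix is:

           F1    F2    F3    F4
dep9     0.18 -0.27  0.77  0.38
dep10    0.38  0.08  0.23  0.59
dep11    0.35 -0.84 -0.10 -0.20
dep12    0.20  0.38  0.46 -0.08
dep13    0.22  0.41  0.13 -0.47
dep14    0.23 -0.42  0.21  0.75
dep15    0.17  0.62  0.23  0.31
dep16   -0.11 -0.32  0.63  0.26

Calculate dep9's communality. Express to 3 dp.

0.843

h² = 0.18² + (-0.27)² + 0.77² + 0.38² = 0.0324 + 0.0729 + 0.5929 + 0.1444 = 0.8426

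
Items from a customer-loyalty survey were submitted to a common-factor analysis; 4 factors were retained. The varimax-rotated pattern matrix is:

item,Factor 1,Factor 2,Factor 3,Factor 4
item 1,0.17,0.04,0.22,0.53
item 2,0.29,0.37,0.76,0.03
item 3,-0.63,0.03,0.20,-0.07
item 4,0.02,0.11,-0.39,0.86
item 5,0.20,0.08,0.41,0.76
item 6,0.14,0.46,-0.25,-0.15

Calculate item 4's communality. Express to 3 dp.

0.904

h² = 0.02² + 0.11² + (-0.39)² + 0.86² = 0.0004 + 0.0121 + 0.1521 + 0.7396 = 0.9042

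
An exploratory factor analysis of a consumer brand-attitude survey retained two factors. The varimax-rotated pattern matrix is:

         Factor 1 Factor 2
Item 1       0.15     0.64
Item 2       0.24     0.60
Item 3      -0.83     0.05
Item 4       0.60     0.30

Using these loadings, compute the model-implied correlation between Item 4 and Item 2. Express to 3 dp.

r̂ = Σ λ_i·λ_j across factors = (0.60)(0.24) + (0.30)(0.60)
  = +0.1440 +0.1800 = 0.3240

0.324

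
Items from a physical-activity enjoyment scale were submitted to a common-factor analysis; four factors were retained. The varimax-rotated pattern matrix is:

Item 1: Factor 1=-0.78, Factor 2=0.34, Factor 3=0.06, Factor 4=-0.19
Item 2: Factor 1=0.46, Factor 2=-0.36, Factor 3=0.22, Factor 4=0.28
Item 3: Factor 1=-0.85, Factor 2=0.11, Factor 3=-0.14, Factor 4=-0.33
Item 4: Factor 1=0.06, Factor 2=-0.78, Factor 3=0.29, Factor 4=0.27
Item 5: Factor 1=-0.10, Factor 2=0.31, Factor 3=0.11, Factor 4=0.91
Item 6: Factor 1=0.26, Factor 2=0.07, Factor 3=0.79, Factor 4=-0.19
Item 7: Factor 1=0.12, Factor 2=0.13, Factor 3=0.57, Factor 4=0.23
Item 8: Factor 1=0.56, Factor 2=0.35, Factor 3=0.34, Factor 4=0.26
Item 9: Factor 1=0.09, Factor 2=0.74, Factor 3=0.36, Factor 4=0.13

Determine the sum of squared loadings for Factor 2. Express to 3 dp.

SS loadings for Factor 2 = 0.34² + (-0.36)² + 0.11² + (-0.78)² + 0.31² + 0.07² + 0.13² + 0.35² + 0.74² = 0.1156 + 0.1296 + 0.0121 + 0.6084 + 0.0961 + 0.0049 + 0.0169 + 0.1225 + 0.5476 = 1.6537

1.654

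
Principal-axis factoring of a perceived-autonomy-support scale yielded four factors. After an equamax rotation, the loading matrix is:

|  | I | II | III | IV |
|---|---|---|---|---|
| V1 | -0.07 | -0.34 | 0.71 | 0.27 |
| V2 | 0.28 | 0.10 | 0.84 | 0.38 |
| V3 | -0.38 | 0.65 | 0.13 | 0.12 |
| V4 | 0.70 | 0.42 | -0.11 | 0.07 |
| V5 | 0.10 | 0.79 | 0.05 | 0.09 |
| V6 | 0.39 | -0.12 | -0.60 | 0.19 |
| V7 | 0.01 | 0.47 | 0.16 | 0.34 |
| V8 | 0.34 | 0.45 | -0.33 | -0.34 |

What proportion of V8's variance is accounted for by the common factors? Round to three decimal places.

0.543

h² = 0.34² + 0.45² + (-0.33)² + (-0.34)² = 0.1156 + 0.2025 + 0.1089 + 0.1156 = 0.5426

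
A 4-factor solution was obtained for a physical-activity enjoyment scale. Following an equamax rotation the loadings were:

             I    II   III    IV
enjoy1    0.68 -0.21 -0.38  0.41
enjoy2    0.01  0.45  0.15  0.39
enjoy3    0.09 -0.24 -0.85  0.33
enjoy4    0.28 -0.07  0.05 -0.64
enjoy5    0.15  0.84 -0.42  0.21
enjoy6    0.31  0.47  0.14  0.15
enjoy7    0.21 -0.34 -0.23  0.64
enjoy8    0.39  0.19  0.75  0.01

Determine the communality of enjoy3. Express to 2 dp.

0.90

h² = 0.09² + (-0.24)² + (-0.85)² + 0.33² = 0.0081 + 0.0576 + 0.7225 + 0.1089 = 0.8971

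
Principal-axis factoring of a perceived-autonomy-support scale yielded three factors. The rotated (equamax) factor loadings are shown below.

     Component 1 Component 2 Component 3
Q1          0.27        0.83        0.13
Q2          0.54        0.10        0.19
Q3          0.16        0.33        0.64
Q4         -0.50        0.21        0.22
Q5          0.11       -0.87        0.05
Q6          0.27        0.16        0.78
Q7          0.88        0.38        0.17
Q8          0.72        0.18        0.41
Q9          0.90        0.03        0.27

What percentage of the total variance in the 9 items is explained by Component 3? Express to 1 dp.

SS loadings for Component 3 = 0.13² + 0.19² + 0.64² + 0.22² + 0.05² + 0.78² + 0.17² + 0.41² + 0.27² = 1.3918
With 9 standardized items, total variance = 9. Proportion = 1.3918/9 = 0.1546 → 15.46%.

15.5%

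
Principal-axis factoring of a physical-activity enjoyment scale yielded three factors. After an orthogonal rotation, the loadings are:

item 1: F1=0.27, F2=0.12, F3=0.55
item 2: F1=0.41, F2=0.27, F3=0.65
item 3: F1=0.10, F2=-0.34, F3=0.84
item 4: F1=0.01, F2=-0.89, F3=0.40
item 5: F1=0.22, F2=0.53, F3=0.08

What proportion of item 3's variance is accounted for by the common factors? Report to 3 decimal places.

0.831

h² = 0.10² + (-0.34)² + 0.84² = 0.0100 + 0.1156 + 0.7056 = 0.8312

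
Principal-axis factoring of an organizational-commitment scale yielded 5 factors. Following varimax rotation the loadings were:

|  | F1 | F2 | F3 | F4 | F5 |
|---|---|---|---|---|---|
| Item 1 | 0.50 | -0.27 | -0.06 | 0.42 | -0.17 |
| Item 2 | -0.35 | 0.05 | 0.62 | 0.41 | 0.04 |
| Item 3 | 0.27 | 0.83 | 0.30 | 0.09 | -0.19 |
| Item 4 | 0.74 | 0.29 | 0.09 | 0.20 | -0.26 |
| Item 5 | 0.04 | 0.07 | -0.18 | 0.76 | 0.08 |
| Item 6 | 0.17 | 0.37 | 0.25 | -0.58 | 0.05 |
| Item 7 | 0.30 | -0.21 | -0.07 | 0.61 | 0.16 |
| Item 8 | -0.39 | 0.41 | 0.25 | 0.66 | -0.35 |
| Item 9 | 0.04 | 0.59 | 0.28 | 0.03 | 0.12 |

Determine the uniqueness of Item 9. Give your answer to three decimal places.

0.557

h² = 0.04² + 0.59² + 0.28² + 0.03² + 0.12² = 0.0016 + 0.3481 + 0.0784 + 0.0009 + 0.0144 = 0.4434
Uniqueness u² = 1 − h² = 1 − 0.4434 = 0.5566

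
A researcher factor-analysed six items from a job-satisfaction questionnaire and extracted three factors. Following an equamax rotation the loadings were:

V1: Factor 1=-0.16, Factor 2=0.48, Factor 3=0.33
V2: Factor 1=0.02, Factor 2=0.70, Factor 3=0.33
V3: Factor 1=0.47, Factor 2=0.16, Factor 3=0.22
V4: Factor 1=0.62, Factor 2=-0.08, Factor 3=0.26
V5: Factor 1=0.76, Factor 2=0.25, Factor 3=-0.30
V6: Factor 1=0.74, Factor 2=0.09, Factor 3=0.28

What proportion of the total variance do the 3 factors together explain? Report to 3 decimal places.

0.514

SS loadings by factor: 1.7565, 0.8230, 0.5022; total = 3.0817.
Total variance with 6 standardized items is 6, so the solution explains 3.0817/6 = 0.5136.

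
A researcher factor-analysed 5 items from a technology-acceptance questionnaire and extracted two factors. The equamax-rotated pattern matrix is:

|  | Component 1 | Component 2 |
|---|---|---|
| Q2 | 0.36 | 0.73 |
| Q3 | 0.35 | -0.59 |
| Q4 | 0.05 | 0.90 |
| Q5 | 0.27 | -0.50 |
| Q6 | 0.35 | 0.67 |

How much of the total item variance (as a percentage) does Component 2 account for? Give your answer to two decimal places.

47.80%

SS loadings for Component 2 = 0.73² + (-0.59)² + 0.90² + (-0.50)² + 0.67² = 2.3899
With 5 standardized items, total variance = 5. Proportion = 2.3899/5 = 0.4780 → 47.80%.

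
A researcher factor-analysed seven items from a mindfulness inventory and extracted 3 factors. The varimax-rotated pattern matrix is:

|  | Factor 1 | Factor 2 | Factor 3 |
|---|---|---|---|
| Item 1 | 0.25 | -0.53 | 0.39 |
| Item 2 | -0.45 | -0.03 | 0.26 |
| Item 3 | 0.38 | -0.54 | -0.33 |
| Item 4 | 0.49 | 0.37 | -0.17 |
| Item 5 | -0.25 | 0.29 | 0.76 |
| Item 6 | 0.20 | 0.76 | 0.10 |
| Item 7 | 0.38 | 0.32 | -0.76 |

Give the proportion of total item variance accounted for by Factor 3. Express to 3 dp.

SS loadings for Factor 3 = 0.39² + 0.26² + (-0.33)² + (-0.17)² + 0.76² + 0.10² + (-0.76)² = 1.5227
Proportion of variance = 1.5227 / 7 = 0.2175.

0.218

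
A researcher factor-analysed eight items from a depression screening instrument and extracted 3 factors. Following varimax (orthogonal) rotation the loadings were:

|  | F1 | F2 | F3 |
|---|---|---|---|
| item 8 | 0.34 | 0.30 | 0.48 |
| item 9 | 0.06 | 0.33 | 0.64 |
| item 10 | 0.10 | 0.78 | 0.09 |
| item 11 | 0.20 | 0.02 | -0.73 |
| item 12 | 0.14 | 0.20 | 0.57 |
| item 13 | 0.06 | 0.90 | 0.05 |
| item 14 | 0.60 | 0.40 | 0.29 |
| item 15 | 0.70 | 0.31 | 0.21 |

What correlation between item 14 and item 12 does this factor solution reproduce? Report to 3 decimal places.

r̂ = Σ λ_i·λ_j across factors = (0.60)(0.14) + (0.40)(0.20) + (0.29)(0.57)
  = +0.0840 +0.0800 +0.1653 = 0.3293

0.329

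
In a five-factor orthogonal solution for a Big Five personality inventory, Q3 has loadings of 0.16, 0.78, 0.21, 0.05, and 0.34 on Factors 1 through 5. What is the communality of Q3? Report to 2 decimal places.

0.80

h² = 0.16² + 0.78² + 0.21² + 0.05² + 0.34² = 0.0256 + 0.6084 + 0.0441 + 0.0025 + 0.1156 = 0.7962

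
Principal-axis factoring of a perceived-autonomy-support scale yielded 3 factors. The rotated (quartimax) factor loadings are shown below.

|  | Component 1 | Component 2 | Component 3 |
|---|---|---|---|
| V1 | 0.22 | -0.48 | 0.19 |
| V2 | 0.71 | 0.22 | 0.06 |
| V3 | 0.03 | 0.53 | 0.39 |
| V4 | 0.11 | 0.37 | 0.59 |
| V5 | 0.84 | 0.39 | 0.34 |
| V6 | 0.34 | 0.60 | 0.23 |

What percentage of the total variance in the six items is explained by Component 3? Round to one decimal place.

11.8%

SS loadings for Component 3 = 0.19² + 0.06² + 0.39² + 0.59² + 0.34² + 0.23² = 0.7084
With 6 standardized items, total variance = 6. Proportion = 0.7084/6 = 0.1181 → 11.81%.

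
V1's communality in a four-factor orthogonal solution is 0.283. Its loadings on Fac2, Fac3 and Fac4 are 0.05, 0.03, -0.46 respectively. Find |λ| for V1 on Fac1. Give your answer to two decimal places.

0.26

Under orthogonal rotation h² = Σλ², so λ_Fac1² = h² − (0.2150) = 0.283 − 0.2150 = 0.0680.
|λ| = √0.0680 = 0.2608.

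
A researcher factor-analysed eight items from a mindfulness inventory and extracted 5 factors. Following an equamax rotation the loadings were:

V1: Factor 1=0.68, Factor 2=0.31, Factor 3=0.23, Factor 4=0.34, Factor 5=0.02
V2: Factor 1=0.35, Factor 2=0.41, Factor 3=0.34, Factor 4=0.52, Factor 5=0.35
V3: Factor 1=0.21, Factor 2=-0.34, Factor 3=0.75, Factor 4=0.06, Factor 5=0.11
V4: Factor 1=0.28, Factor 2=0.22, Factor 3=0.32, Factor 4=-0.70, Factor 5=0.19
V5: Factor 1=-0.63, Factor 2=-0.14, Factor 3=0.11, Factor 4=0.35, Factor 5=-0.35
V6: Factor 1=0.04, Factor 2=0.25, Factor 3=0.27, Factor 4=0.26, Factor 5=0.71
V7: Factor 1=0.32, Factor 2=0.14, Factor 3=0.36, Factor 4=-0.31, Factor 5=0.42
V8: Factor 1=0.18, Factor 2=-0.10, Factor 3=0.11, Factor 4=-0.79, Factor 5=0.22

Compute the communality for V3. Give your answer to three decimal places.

0.738

h² = 0.21² + (-0.34)² + 0.75² + 0.06² + 0.11² = 0.0441 + 0.1156 + 0.5625 + 0.0036 + 0.0121 = 0.7379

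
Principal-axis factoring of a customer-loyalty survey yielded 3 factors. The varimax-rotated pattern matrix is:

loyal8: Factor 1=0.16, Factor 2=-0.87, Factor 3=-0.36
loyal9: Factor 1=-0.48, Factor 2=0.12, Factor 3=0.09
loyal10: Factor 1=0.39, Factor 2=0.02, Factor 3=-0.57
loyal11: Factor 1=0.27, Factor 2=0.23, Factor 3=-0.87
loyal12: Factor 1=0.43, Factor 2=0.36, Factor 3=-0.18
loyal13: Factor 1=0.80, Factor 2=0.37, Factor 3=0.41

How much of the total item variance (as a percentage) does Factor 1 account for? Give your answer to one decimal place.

21.8%

SS loadings for Factor 1 = 0.16² + (-0.48)² + 0.39² + 0.27² + 0.43² + 0.80² = 1.3059
With 6 standardized items, total variance = 6. Proportion = 1.3059/6 = 0.2177 → 21.77%.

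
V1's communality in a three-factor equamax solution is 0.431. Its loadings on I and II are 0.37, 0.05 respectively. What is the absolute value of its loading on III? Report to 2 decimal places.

0.54

Under orthogonal rotation h² = Σλ², so λ_III² = h² − (0.1394) = 0.431 − 0.1394 = 0.2916.
|λ| = √0.2916 = 0.5400.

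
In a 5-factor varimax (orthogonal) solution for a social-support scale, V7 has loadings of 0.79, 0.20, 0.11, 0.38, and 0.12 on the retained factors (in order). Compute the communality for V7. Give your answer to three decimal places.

0.835

h² = 0.79² + 0.20² + 0.11² + 0.38² + 0.12² = 0.6241 + 0.0400 + 0.0121 + 0.1444 + 0.0144 = 0.8350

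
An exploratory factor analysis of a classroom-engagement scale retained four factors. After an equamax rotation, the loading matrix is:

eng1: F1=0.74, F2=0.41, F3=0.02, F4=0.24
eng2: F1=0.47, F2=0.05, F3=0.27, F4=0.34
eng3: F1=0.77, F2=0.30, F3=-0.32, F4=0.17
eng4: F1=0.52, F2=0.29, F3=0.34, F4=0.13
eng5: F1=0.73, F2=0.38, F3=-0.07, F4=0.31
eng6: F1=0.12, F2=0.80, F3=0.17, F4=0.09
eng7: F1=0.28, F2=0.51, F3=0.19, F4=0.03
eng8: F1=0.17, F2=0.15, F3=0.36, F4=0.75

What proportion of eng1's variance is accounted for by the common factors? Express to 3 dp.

h² = 0.74² + 0.41² + 0.02² + 0.24² = 0.5476 + 0.1681 + 0.0004 + 0.0576 = 0.7737

0.774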